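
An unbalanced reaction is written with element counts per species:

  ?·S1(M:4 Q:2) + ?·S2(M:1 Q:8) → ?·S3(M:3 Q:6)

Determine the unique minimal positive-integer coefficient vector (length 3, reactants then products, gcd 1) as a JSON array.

Coefficients: [3, 3, 5]

M: 3·4+3·1 = 15 | 5·3 = 15
Q: 3·2+3·8 = 30 | 5·6 = 30
gcd(3,3,5) = 1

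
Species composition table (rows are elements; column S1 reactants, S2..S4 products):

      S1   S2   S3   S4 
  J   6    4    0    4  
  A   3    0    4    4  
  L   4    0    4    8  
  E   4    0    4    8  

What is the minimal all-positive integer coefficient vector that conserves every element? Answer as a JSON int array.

J: 4·6 = 24 | 5·4+2·0+1·4 = 24
A: 4·3 = 12 | 5·0+2·4+1·4 = 12
L: 4·4 = 16 | 5·0+2·4+1·8 = 16
E: 4·4 = 16 | 5·0+2·4+1·8 = 16
gcd(4,5,2,1) = 1

Coefficients: [4, 5, 2, 1]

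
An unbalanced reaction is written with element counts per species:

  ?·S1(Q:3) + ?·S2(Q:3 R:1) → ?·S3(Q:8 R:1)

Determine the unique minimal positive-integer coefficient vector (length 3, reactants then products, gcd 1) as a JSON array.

Coefficients: [5, 3, 3]

Q: 5·3+3·3 = 24 | 3·8 = 24
R: 5·0+3·1 = 3 | 3·1 = 3
gcd(5,3,3) = 1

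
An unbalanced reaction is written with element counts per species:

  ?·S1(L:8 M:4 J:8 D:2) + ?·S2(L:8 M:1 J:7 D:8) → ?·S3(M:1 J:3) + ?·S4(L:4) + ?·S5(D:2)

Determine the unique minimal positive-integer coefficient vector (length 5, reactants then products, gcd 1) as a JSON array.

L: 1·8+1·8 = 16 | 5·0+4·4+5·0 = 16
M: 1·4+1·1 = 5 | 5·1+4·0+5·0 = 5
J: 1·8+1·7 = 15 | 5·3+4·0+5·0 = 15
D: 1·2+1·8 = 10 | 5·0+4·0+5·2 = 10
gcd(1,1,5,4,5) = 1

Coefficients: [1, 1, 5, 4, 5]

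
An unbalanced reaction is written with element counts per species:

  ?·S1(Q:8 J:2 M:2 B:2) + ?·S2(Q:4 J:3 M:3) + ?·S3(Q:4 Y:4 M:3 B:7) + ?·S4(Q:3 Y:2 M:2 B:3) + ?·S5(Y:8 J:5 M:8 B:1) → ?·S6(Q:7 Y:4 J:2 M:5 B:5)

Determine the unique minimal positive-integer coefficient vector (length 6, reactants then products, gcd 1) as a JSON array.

Q: 2·8+1·4+1·4+6·3+1·0 = 42 | 6·7 = 42
Y: 2·0+1·0+1·4+6·2+1·8 = 24 | 6·4 = 24
J: 2·2+1·3+1·0+6·0+1·5 = 12 | 6·2 = 12
M: 2·2+1·3+1·3+6·2+1·8 = 30 | 6·5 = 30
B: 2·2+1·0+1·7+6·3+1·1 = 30 | 6·5 = 30
gcd(2,1,1,6,1,6) = 1

Coefficients: [2, 1, 1, 6, 1, 6]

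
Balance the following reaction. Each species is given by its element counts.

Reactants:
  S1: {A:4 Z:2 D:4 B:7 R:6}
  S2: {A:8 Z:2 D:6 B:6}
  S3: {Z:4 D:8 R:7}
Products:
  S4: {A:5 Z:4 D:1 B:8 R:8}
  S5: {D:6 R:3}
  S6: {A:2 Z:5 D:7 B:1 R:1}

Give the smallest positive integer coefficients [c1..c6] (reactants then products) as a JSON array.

Coefficients: [4, 1, 4, 4, 6, 2]

A: 4·4+1·8+4·0 = 24 | 4·5+6·0+2·2 = 24
Z: 4·2+1·2+4·4 = 26 | 4·4+6·0+2·5 = 26
D: 4·4+1·6+4·8 = 54 | 4·1+6·6+2·7 = 54
B: 4·7+1·6+4·0 = 34 | 4·8+6·0+2·1 = 34
R: 4·6+1·0+4·7 = 52 | 4·8+6·3+2·1 = 52
gcd(4,1,4,4,6,2) = 1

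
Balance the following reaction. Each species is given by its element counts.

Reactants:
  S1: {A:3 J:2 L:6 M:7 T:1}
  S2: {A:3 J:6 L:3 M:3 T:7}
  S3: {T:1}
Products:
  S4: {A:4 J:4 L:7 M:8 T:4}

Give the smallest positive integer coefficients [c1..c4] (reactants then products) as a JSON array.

Coefficients: [3, 1, 2, 3]

A: 3·3+1·3+2·0 = 12 | 3·4 = 12
J: 3·2+1·6+2·0 = 12 | 3·4 = 12
L: 3·6+1·3+2·0 = 21 | 3·7 = 21
M: 3·7+1·3+2·0 = 24 | 3·8 = 24
T: 3·1+1·7+2·1 = 12 | 3·4 = 12
gcd(3,1,2,3) = 1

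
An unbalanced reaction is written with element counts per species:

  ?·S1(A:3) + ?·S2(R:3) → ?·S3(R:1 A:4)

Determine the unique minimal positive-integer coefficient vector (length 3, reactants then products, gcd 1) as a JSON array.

Coefficients: [4, 1, 3]

R: 4·0+1·3 = 3 | 3·1 = 3
A: 4·3+1·0 = 12 | 3·4 = 12
gcd(4,1,3) = 1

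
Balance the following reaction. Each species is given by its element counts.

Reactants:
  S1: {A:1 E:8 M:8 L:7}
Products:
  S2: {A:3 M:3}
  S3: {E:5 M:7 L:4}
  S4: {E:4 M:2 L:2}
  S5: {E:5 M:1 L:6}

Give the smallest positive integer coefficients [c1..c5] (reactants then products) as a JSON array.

Coefficients: [6, 2, 5, 2, 3]

A: 6·1 = 6 | 2·3+5·0+2·0+3·0 = 6
E: 6·8 = 48 | 2·0+5·5+2·4+3·5 = 48
M: 6·8 = 48 | 2·3+5·7+2·2+3·1 = 48
L: 6·7 = 42 | 2·0+5·4+2·2+3·6 = 42
gcd(6,2,5,2,3) = 1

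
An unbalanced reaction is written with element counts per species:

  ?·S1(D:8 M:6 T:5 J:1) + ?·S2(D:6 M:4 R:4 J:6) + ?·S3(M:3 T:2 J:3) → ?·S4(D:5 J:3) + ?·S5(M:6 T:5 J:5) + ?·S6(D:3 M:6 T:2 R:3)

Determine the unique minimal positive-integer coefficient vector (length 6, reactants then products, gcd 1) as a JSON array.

D: 3·8+3·6+4·0 = 42 | 6·5+3·0+4·3 = 42
M: 3·6+3·4+4·3 = 42 | 6·0+3·6+4·6 = 42
T: 3·5+3·0+4·2 = 23 | 6·0+3·5+4·2 = 23
R: 3·0+3·4+4·0 = 12 | 6·0+3·0+4·3 = 12
J: 3·1+3·6+4·3 = 33 | 6·3+3·5+4·0 = 33
gcd(3,3,4,6,3,4) = 1

Coefficients: [3, 3, 4, 6, 3, 4]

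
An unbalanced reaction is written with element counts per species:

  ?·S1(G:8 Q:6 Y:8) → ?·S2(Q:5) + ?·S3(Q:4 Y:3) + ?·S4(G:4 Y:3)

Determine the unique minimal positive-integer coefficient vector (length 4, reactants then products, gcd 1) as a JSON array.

G: 3·8 = 24 | 2·0+2·0+6·4 = 24
Q: 3·6 = 18 | 2·5+2·4+6·0 = 18
Y: 3·8 = 24 | 2·0+2·3+6·3 = 24
gcd(3,2,2,6) = 1

Coefficients: [3, 2, 2, 6]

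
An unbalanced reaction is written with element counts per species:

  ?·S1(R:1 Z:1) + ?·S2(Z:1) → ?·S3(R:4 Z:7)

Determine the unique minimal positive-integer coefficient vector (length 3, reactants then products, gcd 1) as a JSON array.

Coefficients: [4, 3, 1]

R: 4·1+3·0 = 4 | 1·4 = 4
Z: 4·1+3·1 = 7 | 1·7 = 7
gcd(4,3,1) = 1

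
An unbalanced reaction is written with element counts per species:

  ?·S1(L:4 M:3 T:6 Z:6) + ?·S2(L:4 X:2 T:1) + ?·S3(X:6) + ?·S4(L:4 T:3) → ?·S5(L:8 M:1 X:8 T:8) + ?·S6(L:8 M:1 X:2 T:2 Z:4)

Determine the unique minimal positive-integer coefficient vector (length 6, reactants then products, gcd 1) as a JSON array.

Coefficients: [2, 6, 3, 4, 3, 3]

L: 2·4+6·4+3·0+4·4 = 48 | 3·8+3·8 = 48
M: 2·3+6·0+3·0+4·0 = 6 | 3·1+3·1 = 6
X: 2·0+6·2+3·6+4·0 = 30 | 3·8+3·2 = 30
T: 2·6+6·1+3·0+4·3 = 30 | 3·8+3·2 = 30
Z: 2·6+6·0+3·0+4·0 = 12 | 3·0+3·4 = 12
gcd(2,6,3,4,3,3) = 1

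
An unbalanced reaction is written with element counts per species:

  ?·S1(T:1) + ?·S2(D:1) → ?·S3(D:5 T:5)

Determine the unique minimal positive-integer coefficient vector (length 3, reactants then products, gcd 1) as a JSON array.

D: 5·0+5·1 = 5 | 1·5 = 5
T: 5·1+5·0 = 5 | 1·5 = 5
gcd(5,5,1) = 1

Coefficients: [5, 5, 1]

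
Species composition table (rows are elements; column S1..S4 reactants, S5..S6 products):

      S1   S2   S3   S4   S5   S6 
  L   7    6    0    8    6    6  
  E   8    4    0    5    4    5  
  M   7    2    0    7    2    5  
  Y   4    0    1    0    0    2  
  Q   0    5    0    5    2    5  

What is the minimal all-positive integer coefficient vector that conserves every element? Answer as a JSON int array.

Coefficients: [2, 6, 4, 2, 5, 6]

L: 2·7+6·6+4·0+2·8 = 66 | 5·6+6·6 = 66
E: 2·8+6·4+4·0+2·5 = 50 | 5·4+6·5 = 50
M: 2·7+6·2+4·0+2·7 = 40 | 5·2+6·5 = 40
Y: 2·4+6·0+4·1+2·0 = 12 | 5·0+6·2 = 12
Q: 2·0+6·5+4·0+2·5 = 40 | 5·2+6·5 = 40
gcd(2,6,4,2,5,6) = 1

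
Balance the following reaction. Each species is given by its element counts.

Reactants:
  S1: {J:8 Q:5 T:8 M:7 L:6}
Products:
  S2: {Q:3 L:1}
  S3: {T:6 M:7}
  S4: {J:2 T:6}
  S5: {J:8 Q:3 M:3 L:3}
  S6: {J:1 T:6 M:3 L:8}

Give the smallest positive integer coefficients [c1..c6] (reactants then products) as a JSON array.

Coefficients: [6, 5, 3, 3, 5, 2]

J: 6·8 = 48 | 5·0+3·0+3·2+5·8+2·1 = 48
Q: 6·5 = 30 | 5·3+3·0+3·0+5·3+2·0 = 30
T: 6·8 = 48 | 5·0+3·6+3·6+5·0+2·6 = 48
M: 6·7 = 42 | 5·0+3·7+3·0+5·3+2·3 = 42
L: 6·6 = 36 | 5·1+3·0+3·0+5·3+2·8 = 36
gcd(6,5,3,3,5,2) = 1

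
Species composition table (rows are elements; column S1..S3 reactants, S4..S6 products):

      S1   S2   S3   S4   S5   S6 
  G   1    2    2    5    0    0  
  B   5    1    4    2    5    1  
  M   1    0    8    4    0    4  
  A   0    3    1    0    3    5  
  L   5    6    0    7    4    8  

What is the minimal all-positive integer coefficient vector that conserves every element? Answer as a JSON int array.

Coefficients: [4, 6, 2, 4, 5, 1]

G: 4·1+6·2+2·2 = 20 | 4·5+5·0+1·0 = 20
B: 4·5+6·1+2·4 = 34 | 4·2+5·5+1·1 = 34
M: 4·1+6·0+2·8 = 20 | 4·4+5·0+1·4 = 20
A: 4·0+6·3+2·1 = 20 | 4·0+5·3+1·5 = 20
L: 4·5+6·6+2·0 = 56 | 4·7+5·4+1·8 = 56
gcd(4,6,2,4,5,1) = 1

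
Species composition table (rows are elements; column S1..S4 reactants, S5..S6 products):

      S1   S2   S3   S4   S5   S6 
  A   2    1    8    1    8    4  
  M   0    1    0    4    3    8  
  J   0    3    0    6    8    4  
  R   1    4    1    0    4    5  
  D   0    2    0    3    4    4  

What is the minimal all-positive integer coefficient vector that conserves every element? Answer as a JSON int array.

Coefficients: [2, 4, 3, 4, 4, 1]

A: 2·2+4·1+3·8+4·1 = 36 | 4·8+1·4 = 36
M: 2·0+4·1+3·0+4·4 = 20 | 4·3+1·8 = 20
J: 2·0+4·3+3·0+4·6 = 36 | 4·8+1·4 = 36
R: 2·1+4·4+3·1+4·0 = 21 | 4·4+1·5 = 21
D: 2·0+4·2+3·0+4·3 = 20 | 4·4+1·4 = 20
gcd(2,4,3,4,4,1) = 1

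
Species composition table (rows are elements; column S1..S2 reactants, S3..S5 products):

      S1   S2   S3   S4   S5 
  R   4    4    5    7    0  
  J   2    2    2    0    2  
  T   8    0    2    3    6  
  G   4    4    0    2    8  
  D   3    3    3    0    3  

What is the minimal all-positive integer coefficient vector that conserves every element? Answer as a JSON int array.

R: 6·4+5·4 = 44 | 6·5+2·7+5·0 = 44
J: 6·2+5·2 = 22 | 6·2+2·0+5·2 = 22
T: 6·8+5·0 = 48 | 6·2+2·3+5·6 = 48
G: 6·4+5·4 = 44 | 6·0+2·2+5·8 = 44
D: 6·3+5·3 = 33 | 6·3+2·0+5·3 = 33
gcd(6,5,6,2,5) = 1

Coefficients: [6, 5, 6, 2, 5]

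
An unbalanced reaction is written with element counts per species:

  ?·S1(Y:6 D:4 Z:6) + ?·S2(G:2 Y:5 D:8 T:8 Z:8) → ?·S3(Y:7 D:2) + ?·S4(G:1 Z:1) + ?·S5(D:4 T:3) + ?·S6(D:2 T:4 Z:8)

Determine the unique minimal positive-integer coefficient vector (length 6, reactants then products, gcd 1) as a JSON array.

G: 1·0+3·2 = 6 | 3·0+6·1+4·0+3·0 = 6
Y: 1·6+3·5 = 21 | 3·7+6·0+4·0+3·0 = 21
D: 1·4+3·8 = 28 | 3·2+6·0+4·4+3·2 = 28
T: 1·0+3·8 = 24 | 3·0+6·0+4·3+3·4 = 24
Z: 1·6+3·8 = 30 | 3·0+6·1+4·0+3·8 = 30
gcd(1,3,3,6,4,3) = 1

Coefficients: [1, 3, 3, 6, 4, 3]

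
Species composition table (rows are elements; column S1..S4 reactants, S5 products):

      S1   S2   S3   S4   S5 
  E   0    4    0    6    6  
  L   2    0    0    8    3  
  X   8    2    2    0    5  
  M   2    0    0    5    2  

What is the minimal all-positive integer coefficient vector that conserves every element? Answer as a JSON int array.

E: 1·0+6·4+5·0+2·6 = 36 | 6·6 = 36
L: 1·2+6·0+5·0+2·8 = 18 | 6·3 = 18
X: 1·8+6·2+5·2+2·0 = 30 | 6·5 = 30
M: 1·2+6·0+5·0+2·5 = 12 | 6·2 = 12
gcd(1,6,5,2,6) = 1

Coefficients: [1, 6, 5, 2, 6]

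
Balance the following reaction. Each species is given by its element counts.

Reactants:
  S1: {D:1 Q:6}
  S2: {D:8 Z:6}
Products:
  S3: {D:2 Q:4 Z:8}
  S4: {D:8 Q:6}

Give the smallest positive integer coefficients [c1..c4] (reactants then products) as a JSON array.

Coefficients: [6, 4, 3, 4]

D: 6·1+4·8 = 38 | 3·2+4·8 = 38
Q: 6·6+4·0 = 36 | 3·4+4·6 = 36
Z: 6·0+4·6 = 24 | 3·8+4·0 = 24
gcd(6,4,3,4) = 1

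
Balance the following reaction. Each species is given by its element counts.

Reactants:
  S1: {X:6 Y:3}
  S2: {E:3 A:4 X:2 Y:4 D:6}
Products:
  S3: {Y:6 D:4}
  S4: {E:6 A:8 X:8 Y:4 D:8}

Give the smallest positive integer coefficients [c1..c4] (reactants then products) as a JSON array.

Coefficients: [2, 6, 3, 3]

E: 2·0+6·3 = 18 | 3·0+3·6 = 18
A: 2·0+6·4 = 24 | 3·0+3·8 = 24
X: 2·6+6·2 = 24 | 3·0+3·8 = 24
Y: 2·3+6·4 = 30 | 3·6+3·4 = 30
D: 2·0+6·6 = 36 | 3·4+3·8 = 36
gcd(2,6,3,3) = 1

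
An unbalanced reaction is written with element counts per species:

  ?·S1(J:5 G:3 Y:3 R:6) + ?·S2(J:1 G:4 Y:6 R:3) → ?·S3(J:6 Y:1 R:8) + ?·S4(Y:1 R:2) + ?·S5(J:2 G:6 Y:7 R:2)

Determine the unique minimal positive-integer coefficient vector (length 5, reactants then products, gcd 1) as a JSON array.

J: 2·5+6·1 = 16 | 1·6+6·0+5·2 = 16
G: 2·3+6·4 = 30 | 1·0+6·0+5·6 = 30
Y: 2·3+6·6 = 42 | 1·1+6·1+5·7 = 42
R: 2·6+6·3 = 30 | 1·8+6·2+5·2 = 30
gcd(2,6,1,6,5) = 1

Coefficients: [2, 6, 1, 6, 5]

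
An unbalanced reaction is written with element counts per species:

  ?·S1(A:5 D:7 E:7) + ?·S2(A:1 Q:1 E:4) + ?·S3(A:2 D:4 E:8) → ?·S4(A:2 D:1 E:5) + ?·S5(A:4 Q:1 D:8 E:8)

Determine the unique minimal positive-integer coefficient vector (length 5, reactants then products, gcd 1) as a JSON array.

Coefficients: [3, 3, 2, 5, 3]

A: 3·5+3·1+2·2 = 22 | 5·2+3·4 = 22
Q: 3·0+3·1+2·0 = 3 | 5·0+3·1 = 3
D: 3·7+3·0+2·4 = 29 | 5·1+3·8 = 29
E: 3·7+3·4+2·8 = 49 | 5·5+3·8 = 49
gcd(3,3,2,5,3) = 1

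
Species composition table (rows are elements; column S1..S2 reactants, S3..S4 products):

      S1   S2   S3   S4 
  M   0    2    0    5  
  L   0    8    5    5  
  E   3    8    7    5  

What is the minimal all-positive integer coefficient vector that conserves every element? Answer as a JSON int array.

Coefficients: [4, 5, 6, 2]

M: 4·0+5·2 = 10 | 6·0+2·5 = 10
L: 4·0+5·8 = 40 | 6·5+2·5 = 40
E: 4·3+5·8 = 52 | 6·7+2·5 = 52
gcd(4,5,6,2) = 1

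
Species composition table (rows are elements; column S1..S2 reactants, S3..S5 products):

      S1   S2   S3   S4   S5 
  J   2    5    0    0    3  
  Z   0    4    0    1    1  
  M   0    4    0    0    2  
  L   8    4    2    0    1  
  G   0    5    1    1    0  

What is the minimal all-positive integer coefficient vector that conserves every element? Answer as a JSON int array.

Coefficients: [1, 2, 6, 4, 4]

J: 1·2+2·5 = 12 | 6·0+4·0+4·3 = 12
Z: 1·0+2·4 = 8 | 6·0+4·1+4·1 = 8
M: 1·0+2·4 = 8 | 6·0+4·0+4·2 = 8
L: 1·8+2·4 = 16 | 6·2+4·0+4·1 = 16
G: 1·0+2·5 = 10 | 6·1+4·1+4·0 = 10
gcd(1,2,6,4,4) = 1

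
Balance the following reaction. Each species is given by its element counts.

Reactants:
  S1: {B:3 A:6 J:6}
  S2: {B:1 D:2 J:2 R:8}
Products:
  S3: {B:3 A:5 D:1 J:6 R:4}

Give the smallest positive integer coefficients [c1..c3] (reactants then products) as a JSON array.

Coefficients: [5, 3, 6]

B: 5·3+3·1 = 18 | 6·3 = 18
A: 5·6+3·0 = 30 | 6·5 = 30
D: 5·0+3·2 = 6 | 6·1 = 6
J: 5·6+3·2 = 36 | 6·6 = 36
R: 5·0+3·8 = 24 | 6·4 = 24
gcd(5,3,6) = 1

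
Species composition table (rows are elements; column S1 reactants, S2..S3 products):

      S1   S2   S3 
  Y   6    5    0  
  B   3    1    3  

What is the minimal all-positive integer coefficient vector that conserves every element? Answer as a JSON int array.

Y: 5·6 = 30 | 6·5+3·0 = 30
B: 5·3 = 15 | 6·1+3·3 = 15
gcd(5,6,3) = 1

Coefficients: [5, 6, 3]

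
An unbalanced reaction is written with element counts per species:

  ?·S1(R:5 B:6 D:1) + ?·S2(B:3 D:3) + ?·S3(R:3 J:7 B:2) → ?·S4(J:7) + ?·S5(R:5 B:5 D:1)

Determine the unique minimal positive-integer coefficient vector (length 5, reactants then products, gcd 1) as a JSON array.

R: 2·5+1·0+5·3 = 25 | 5·0+5·5 = 25
J: 2·0+1·0+5·7 = 35 | 5·7+5·0 = 35
B: 2·6+1·3+5·2 = 25 | 5·0+5·5 = 25
D: 2·1+1·3+5·0 = 5 | 5·0+5·1 = 5
gcd(2,1,5,5,5) = 1

Coefficients: [2, 1, 5, 5, 5]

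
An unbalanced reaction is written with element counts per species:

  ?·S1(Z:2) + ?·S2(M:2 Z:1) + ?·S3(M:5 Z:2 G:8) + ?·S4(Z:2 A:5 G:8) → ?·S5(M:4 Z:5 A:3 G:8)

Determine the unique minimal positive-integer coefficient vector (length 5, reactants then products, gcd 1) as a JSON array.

Coefficients: [5, 5, 2, 3, 5]

M: 5·0+5·2+2·5+3·0 = 20 | 5·4 = 20
Z: 5·2+5·1+2·2+3·2 = 25 | 5·5 = 25
A: 5·0+5·0+2·0+3·5 = 15 | 5·3 = 15
G: 5·0+5·0+2·8+3·8 = 40 | 5·8 = 40
gcd(5,5,2,3,5) = 1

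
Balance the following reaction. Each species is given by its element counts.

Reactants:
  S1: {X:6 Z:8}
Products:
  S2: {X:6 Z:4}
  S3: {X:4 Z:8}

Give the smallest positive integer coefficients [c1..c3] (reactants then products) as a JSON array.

Coefficients: [4, 2, 3]

X: 4·6 = 24 | 2·6+3·4 = 24
Z: 4·8 = 32 | 2·4+3·8 = 32
gcd(4,2,3) = 1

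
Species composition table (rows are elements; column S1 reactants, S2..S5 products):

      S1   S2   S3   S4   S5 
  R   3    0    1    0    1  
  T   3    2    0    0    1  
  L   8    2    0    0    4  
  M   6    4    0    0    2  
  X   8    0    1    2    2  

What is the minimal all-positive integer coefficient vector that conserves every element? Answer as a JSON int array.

Coefficients: [3, 2, 4, 5, 5]

R: 3·3 = 9 | 2·0+4·1+5·0+5·1 = 9
T: 3·3 = 9 | 2·2+4·0+5·0+5·1 = 9
L: 3·8 = 24 | 2·2+4·0+5·0+5·4 = 24
M: 3·6 = 18 | 2·4+4·0+5·0+5·2 = 18
X: 3·8 = 24 | 2·0+4·1+5·2+5·2 = 24
gcd(3,2,4,5,5) = 1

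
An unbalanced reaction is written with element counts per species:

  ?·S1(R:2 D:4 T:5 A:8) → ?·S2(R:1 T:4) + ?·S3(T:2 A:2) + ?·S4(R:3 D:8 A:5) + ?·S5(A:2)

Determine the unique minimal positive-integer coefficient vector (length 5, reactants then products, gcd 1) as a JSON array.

Coefficients: [4, 2, 6, 2, 5]

R: 4·2 = 8 | 2·1+6·0+2·3+5·0 = 8
D: 4·4 = 16 | 2·0+6·0+2·8+5·0 = 16
T: 4·5 = 20 | 2·4+6·2+2·0+5·0 = 20
A: 4·8 = 32 | 2·0+6·2+2·5+5·2 = 32
gcd(4,2,6,2,5) = 1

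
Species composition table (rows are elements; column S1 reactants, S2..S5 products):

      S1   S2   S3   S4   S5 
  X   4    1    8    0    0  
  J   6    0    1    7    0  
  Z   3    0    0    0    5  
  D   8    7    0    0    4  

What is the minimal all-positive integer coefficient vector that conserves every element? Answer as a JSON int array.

X: 5·4 = 20 | 4·1+2·8+4·0+3·0 = 20
J: 5·6 = 30 | 4·0+2·1+4·7+3·0 = 30
Z: 5·3 = 15 | 4·0+2·0+4·0+3·5 = 15
D: 5·8 = 40 | 4·7+2·0+4·0+3·4 = 40
gcd(5,4,2,4,3) = 1

Coefficients: [5, 4, 2, 4, 3]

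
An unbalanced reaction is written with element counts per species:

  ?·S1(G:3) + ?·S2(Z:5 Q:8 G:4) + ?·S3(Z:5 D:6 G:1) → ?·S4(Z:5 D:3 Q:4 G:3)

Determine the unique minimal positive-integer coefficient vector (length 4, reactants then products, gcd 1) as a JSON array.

Coefficients: [1, 3, 3, 6]

Z: 1·0+3·5+3·5 = 30 | 6·5 = 30
D: 1·0+3·0+3·6 = 18 | 6·3 = 18
Q: 1·0+3·8+3·0 = 24 | 6·4 = 24
G: 1·3+3·4+3·1 = 18 | 6·3 = 18
gcd(1,3,3,6) = 1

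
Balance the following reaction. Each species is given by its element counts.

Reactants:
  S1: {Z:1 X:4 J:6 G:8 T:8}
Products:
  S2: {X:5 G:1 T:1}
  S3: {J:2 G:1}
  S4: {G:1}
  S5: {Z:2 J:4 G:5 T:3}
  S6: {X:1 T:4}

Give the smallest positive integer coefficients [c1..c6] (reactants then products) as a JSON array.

Coefficients: [2, 1, 4, 6, 1, 3]

Z: 2·1 = 2 | 1·0+4·0+6·0+1·2+3·0 = 2
X: 2·4 = 8 | 1·5+4·0+6·0+1·0+3·1 = 8
J: 2·6 = 12 | 1·0+4·2+6·0+1·4+3·0 = 12
G: 2·8 = 16 | 1·1+4·1+6·1+1·5+3·0 = 16
T: 2·8 = 16 | 1·1+4·0+6·0+1·3+3·4 = 16
gcd(2,1,4,6,1,3) = 1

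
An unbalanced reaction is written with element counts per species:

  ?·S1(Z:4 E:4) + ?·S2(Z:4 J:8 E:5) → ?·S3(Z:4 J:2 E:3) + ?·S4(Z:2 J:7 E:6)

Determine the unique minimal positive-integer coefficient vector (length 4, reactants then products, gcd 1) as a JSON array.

Coefficients: [3, 3, 5, 2]

Z: 3·4+3·4 = 24 | 5·4+2·2 = 24
J: 3·0+3·8 = 24 | 5·2+2·7 = 24
E: 3·4+3·5 = 27 | 5·3+2·6 = 27
gcd(3,3,5,2) = 1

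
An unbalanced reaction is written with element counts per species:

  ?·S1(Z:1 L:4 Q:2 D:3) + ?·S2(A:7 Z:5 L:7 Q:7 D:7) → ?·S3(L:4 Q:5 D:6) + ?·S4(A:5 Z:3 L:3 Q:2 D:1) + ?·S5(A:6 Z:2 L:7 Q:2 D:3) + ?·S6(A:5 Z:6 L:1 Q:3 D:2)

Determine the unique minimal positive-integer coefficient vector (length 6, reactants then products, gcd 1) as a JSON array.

A: 1·0+6·7 = 42 | 5·0+3·5+2·6+3·5 = 42
Z: 1·1+6·5 = 31 | 5·0+3·3+2·2+3·6 = 31
L: 1·4+6·7 = 46 | 5·4+3·3+2·7+3·1 = 46
Q: 1·2+6·7 = 44 | 5·5+3·2+2·2+3·3 = 44
D: 1·3+6·7 = 45 | 5·6+3·1+2·3+3·2 = 45
gcd(1,6,5,3,2,3) = 1

Coefficients: [1, 6, 5, 3, 2, 3]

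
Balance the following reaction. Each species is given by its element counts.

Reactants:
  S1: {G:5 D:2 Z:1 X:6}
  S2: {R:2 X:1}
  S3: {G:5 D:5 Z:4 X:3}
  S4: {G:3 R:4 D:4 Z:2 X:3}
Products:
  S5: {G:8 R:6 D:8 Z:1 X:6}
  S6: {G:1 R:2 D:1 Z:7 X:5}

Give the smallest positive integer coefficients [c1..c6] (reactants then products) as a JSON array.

G: 2·5+6·0+3·5+6·3 = 43 | 5·8+3·1 = 43
R: 2·0+6·2+3·0+6·4 = 36 | 5·6+3·2 = 36
D: 2·2+6·0+3·5+6·4 = 43 | 5·8+3·1 = 43
Z: 2·1+6·0+3·4+6·2 = 26 | 5·1+3·7 = 26
X: 2·6+6·1+3·3+6·3 = 45 | 5·6+3·5 = 45
gcd(2,6,3,6,5,3) = 1

Coefficients: [2, 6, 3, 6, 5, 3]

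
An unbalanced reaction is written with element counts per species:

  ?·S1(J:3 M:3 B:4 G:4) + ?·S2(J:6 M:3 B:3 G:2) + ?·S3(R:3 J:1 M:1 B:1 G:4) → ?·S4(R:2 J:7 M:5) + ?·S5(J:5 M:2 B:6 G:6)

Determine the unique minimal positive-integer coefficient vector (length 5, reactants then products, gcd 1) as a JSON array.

R: 1·0+6·0+2·3 = 6 | 3·2+4·0 = 6
J: 1·3+6·6+2·1 = 41 | 3·7+4·5 = 41
M: 1·3+6·3+2·1 = 23 | 3·5+4·2 = 23
B: 1·4+6·3+2·1 = 24 | 3·0+4·6 = 24
G: 1·4+6·2+2·4 = 24 | 3·0+4·6 = 24
gcd(1,6,2,3,4) = 1

Coefficients: [1, 6, 2, 3, 4]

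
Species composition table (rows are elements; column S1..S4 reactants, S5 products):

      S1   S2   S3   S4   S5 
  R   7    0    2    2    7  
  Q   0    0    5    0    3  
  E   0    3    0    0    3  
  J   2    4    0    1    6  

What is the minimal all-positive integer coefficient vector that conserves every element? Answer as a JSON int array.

Coefficients: [3, 5, 3, 4, 5]

R: 3·7+5·0+3·2+4·2 = 35 | 5·7 = 35
Q: 3·0+5·0+3·5+4·0 = 15 | 5·3 = 15
E: 3·0+5·3+3·0+4·0 = 15 | 5·3 = 15
J: 3·2+5·4+3·0+4·1 = 30 | 5·6 = 30
gcd(3,5,3,4,5) = 1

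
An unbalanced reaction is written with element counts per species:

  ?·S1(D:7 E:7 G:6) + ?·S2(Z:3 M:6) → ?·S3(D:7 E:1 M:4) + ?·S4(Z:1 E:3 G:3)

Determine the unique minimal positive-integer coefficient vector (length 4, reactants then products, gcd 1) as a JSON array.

Coefficients: [3, 2, 3, 6]

D: 3·7+2·0 = 21 | 3·7+6·0 = 21
Z: 3·0+2·3 = 6 | 3·0+6·1 = 6
E: 3·7+2·0 = 21 | 3·1+6·3 = 21
M: 3·0+2·6 = 12 | 3·4+6·0 = 12
G: 3·6+2·0 = 18 | 3·0+6·3 = 18
gcd(3,2,3,6) = 1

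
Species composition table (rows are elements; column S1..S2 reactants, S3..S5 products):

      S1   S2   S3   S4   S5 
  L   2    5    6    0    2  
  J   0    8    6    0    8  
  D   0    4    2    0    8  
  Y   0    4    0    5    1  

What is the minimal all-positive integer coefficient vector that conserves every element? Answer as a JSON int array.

L: 3·2+4·5 = 26 | 4·6+3·0+1·2 = 26
J: 3·0+4·8 = 32 | 4·6+3·0+1·8 = 32
D: 3·0+4·4 = 16 | 4·2+3·0+1·8 = 16
Y: 3·0+4·4 = 16 | 4·0+3·5+1·1 = 16
gcd(3,4,4,3,1) = 1

Coefficients: [3, 4, 4, 3, 1]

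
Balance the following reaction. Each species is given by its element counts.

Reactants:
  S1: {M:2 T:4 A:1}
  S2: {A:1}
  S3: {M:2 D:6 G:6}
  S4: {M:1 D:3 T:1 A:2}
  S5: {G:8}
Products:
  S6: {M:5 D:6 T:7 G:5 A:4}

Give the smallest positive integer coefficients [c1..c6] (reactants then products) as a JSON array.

M: 6·2+2·0+2·2+4·1+1·0 = 20 | 4·5 = 20
D: 6·0+2·0+2·6+4·3+1·0 = 24 | 4·6 = 24
T: 6·4+2·0+2·0+4·1+1·0 = 28 | 4·7 = 28
G: 6·0+2·0+2·6+4·0+1·8 = 20 | 4·5 = 20
A: 6·1+2·1+2·0+4·2+1·0 = 16 | 4·4 = 16
gcd(6,2,2,4,1,4) = 1

Coefficients: [6, 2, 2, 4, 1, 4]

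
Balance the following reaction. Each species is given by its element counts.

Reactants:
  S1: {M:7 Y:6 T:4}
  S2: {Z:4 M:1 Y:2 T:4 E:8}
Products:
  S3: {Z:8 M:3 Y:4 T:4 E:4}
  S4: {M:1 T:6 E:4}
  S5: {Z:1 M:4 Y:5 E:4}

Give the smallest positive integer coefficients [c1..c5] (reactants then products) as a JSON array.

Z: 3·0+5·4 = 20 | 2·8+4·0+4·1 = 20
M: 3·7+5·1 = 26 | 2·3+4·1+4·4 = 26
Y: 3·6+5·2 = 28 | 2·4+4·0+4·5 = 28
T: 3·4+5·4 = 32 | 2·4+4·6+4·0 = 32
E: 3·0+5·8 = 40 | 2·4+4·4+4·4 = 40
gcd(3,5,2,4,4) = 1

Coefficients: [3, 5, 2, 4, 4]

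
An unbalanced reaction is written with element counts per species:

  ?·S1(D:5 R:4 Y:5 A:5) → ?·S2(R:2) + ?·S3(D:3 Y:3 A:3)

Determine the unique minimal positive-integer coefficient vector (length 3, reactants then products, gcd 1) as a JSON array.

Coefficients: [3, 6, 5]

D: 3·5 = 15 | 6·0+5·3 = 15
R: 3·4 = 12 | 6·2+5·0 = 12
Y: 3·5 = 15 | 6·0+5·3 = 15
A: 3·5 = 15 | 6·0+5·3 = 15
gcd(3,6,5) = 1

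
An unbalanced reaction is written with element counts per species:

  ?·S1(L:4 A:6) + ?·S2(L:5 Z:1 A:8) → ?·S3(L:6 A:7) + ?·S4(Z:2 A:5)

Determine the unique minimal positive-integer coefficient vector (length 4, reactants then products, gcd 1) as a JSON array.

L: 1·4+4·5 = 24 | 4·6+2·0 = 24
Z: 1·0+4·1 = 4 | 4·0+2·2 = 4
A: 1·6+4·8 = 38 | 4·7+2·5 = 38
gcd(1,4,4,2) = 1

Coefficients: [1, 4, 4, 2]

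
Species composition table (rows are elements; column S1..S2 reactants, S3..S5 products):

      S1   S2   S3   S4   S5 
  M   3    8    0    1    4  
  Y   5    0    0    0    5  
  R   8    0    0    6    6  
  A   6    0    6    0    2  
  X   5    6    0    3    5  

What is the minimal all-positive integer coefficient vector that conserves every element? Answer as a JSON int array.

M: 6·3+1·8 = 26 | 4·0+2·1+6·4 = 26
Y: 6·5+1·0 = 30 | 4·0+2·0+6·5 = 30
R: 6·8+1·0 = 48 | 4·0+2·6+6·6 = 48
A: 6·6+1·0 = 36 | 4·6+2·0+6·2 = 36
X: 6·5+1·6 = 36 | 4·0+2·3+6·5 = 36
gcd(6,1,4,2,6) = 1

Coefficients: [6, 1, 4, 2, 6]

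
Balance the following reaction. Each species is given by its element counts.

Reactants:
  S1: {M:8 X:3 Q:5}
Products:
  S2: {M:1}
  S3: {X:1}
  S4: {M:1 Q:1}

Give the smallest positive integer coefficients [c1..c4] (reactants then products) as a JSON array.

Coefficients: [1, 3, 3, 5]

M: 1·8 = 8 | 3·1+3·0+5·1 = 8
X: 1·3 = 3 | 3·0+3·1+5·0 = 3
Q: 1·5 = 5 | 3·0+3·0+5·1 = 5
gcd(1,3,3,5) = 1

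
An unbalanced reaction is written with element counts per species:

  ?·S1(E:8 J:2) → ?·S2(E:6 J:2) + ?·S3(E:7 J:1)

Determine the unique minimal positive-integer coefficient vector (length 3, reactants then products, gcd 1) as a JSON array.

E: 4·8 = 32 | 3·6+2·7 = 32
J: 4·2 = 8 | 3·2+2·1 = 8
gcd(4,3,2) = 1

Coefficients: [4, 3, 2]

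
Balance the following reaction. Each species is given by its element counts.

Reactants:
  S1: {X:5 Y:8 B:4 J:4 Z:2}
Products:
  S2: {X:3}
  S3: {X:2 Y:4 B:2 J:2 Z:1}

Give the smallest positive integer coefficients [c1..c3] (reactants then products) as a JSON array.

Coefficients: [3, 1, 6]

X: 3·5 = 15 | 1·3+6·2 = 15
Y: 3·8 = 24 | 1·0+6·4 = 24
B: 3·4 = 12 | 1·0+6·2 = 12
J: 3·4 = 12 | 1·0+6·2 = 12
Z: 3·2 = 6 | 1·0+6·1 = 6
gcd(3,1,6) = 1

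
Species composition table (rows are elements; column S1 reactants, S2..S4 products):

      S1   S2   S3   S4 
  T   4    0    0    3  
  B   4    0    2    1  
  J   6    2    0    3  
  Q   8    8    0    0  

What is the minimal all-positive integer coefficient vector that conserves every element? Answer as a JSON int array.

T: 3·4 = 12 | 3·0+4·0+4·3 = 12
B: 3·4 = 12 | 3·0+4·2+4·1 = 12
J: 3·6 = 18 | 3·2+4·0+4·3 = 18
Q: 3·8 = 24 | 3·8+4·0+4·0 = 24
gcd(3,3,4,4) = 1

Coefficients: [3, 3, 4, 4]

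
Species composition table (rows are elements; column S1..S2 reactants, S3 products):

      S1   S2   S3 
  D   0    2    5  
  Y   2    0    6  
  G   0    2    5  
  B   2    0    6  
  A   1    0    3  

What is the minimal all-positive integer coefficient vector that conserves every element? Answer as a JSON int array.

Coefficients: [6, 5, 2]

D: 6·0+5·2 = 10 | 2·5 = 10
Y: 6·2+5·0 = 12 | 2·6 = 12
G: 6·0+5·2 = 10 | 2·5 = 10
B: 6·2+5·0 = 12 | 2·6 = 12
A: 6·1+5·0 = 6 | 2·3 = 6
gcd(6,5,2) = 1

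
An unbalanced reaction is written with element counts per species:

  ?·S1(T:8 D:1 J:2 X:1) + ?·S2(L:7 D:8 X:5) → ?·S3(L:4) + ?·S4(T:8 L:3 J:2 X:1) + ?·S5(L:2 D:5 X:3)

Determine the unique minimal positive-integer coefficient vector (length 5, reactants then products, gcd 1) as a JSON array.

Coefficients: [1, 3, 2, 1, 5]

T: 1·8+3·0 = 8 | 2·0+1·8+5·0 = 8
L: 1·0+3·7 = 21 | 2·4+1·3+5·2 = 21
D: 1·1+3·8 = 25 | 2·0+1·0+5·5 = 25
J: 1·2+3·0 = 2 | 2·0+1·2+5·0 = 2
X: 1·1+3·5 = 16 | 2·0+1·1+5·3 = 16
gcd(1,3,2,1,5) = 1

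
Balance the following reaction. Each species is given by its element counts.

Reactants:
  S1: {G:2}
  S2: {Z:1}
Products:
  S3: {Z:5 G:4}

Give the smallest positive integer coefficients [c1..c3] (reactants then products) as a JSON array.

Z: 2·0+5·1 = 5 | 1·5 = 5
G: 2·2+5·0 = 4 | 1·4 = 4
gcd(2,5,1) = 1

Coefficients: [2, 5, 1]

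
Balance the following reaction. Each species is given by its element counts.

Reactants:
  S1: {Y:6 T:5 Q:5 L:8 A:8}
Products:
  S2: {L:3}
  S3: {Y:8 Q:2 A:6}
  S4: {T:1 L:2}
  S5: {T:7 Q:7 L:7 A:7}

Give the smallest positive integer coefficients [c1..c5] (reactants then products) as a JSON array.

Coefficients: [4, 2, 3, 6, 2]

Y: 4·6 = 24 | 2·0+3·8+6·0+2·0 = 24
T: 4·5 = 20 | 2·0+3·0+6·1+2·7 = 20
Q: 4·5 = 20 | 2·0+3·2+6·0+2·7 = 20
L: 4·8 = 32 | 2·3+3·0+6·2+2·7 = 32
A: 4·8 = 32 | 2·0+3·6+6·0+2·7 = 32
gcd(4,2,3,6,2) = 1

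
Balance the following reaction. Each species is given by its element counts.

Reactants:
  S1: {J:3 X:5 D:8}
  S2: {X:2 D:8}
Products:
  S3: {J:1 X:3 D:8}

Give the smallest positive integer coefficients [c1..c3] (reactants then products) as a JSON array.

Coefficients: [1, 2, 3]

J: 1·3+2·0 = 3 | 3·1 = 3
X: 1·5+2·2 = 9 | 3·3 = 9
D: 1·8+2·8 = 24 | 3·8 = 24
gcd(1,2,3) = 1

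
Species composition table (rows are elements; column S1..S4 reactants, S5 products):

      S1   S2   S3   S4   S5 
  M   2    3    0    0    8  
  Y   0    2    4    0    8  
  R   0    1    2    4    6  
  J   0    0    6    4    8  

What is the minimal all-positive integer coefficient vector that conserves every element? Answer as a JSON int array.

M: 2·2+4·3+2·0+1·0 = 16 | 2·8 = 16
Y: 2·0+4·2+2·4+1·0 = 16 | 2·8 = 16
R: 2·0+4·1+2·2+1·4 = 12 | 2·6 = 12
J: 2·0+4·0+2·6+1·4 = 16 | 2·8 = 16
gcd(2,4,2,1,2) = 1

Coefficients: [2, 4, 2, 1, 2]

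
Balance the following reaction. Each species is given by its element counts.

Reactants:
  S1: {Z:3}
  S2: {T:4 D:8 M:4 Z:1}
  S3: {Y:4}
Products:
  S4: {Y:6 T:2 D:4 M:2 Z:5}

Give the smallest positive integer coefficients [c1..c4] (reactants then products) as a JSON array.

Coefficients: [3, 1, 3, 2]

Y: 3·0+1·0+3·4 = 12 | 2·6 = 12
T: 3·0+1·4+3·0 = 4 | 2·2 = 4
D: 3·0+1·8+3·0 = 8 | 2·4 = 8
M: 3·0+1·4+3·0 = 4 | 2·2 = 4
Z: 3·3+1·1+3·0 = 10 | 2·5 = 10
gcd(3,1,3,2) = 1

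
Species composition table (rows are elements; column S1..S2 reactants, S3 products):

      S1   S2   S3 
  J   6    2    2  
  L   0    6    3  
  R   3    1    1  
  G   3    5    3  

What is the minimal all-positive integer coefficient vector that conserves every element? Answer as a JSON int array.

Coefficients: [1, 3, 6]

J: 1·6+3·2 = 12 | 6·2 = 12
L: 1·0+3·6 = 18 | 6·3 = 18
R: 1·3+3·1 = 6 | 6·1 = 6
G: 1·3+3·5 = 18 | 6·3 = 18
gcd(1,3,6) = 1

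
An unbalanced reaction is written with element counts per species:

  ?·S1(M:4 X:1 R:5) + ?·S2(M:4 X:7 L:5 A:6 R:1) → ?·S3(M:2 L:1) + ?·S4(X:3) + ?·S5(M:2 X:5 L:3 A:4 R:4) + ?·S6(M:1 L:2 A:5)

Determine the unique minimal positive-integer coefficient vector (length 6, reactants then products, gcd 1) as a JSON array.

Coefficients: [1, 3, 5, 4, 2, 2]

M: 1·4+3·4 = 16 | 5·2+4·0+2·2+2·1 = 16
X: 1·1+3·7 = 22 | 5·0+4·3+2·5+2·0 = 22
L: 1·0+3·5 = 15 | 5·1+4·0+2·3+2·2 = 15
A: 1·0+3·6 = 18 | 5·0+4·0+2·4+2·5 = 18
R: 1·5+3·1 = 8 | 5·0+4·0+2·4+2·0 = 8
gcd(1,3,5,4,2,2) = 1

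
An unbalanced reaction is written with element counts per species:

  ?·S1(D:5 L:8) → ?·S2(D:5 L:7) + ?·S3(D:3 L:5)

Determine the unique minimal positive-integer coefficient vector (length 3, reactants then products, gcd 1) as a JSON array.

Coefficients: [4, 1, 5]

D: 4·5 = 20 | 1·5+5·3 = 20
L: 4·8 = 32 | 1·7+5·5 = 32
gcd(4,1,5) = 1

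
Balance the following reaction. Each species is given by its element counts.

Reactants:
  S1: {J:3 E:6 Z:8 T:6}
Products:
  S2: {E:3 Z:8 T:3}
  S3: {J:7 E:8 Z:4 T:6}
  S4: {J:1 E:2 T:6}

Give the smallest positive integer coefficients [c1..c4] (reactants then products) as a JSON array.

Coefficients: [5, 4, 2, 1]

J: 5·3 = 15 | 4·0+2·7+1·1 = 15
E: 5·6 = 30 | 4·3+2·8+1·2 = 30
Z: 5·8 = 40 | 4·8+2·4+1·0 = 40
T: 5·6 = 30 | 4·3+2·6+1·6 = 30
gcd(5,4,2,1) = 1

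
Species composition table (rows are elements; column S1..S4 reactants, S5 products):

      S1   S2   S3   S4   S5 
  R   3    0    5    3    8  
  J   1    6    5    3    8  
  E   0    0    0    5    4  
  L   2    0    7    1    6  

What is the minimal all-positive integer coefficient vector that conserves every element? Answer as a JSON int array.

R: 6·3+2·0+2·5+4·3 = 40 | 5·8 = 40
J: 6·1+2·6+2·5+4·3 = 40 | 5·8 = 40
E: 6·0+2·0+2·0+4·5 = 20 | 5·4 = 20
L: 6·2+2·0+2·7+4·1 = 30 | 5·6 = 30
gcd(6,2,2,4,5) = 1

Coefficients: [6, 2, 2, 4, 5]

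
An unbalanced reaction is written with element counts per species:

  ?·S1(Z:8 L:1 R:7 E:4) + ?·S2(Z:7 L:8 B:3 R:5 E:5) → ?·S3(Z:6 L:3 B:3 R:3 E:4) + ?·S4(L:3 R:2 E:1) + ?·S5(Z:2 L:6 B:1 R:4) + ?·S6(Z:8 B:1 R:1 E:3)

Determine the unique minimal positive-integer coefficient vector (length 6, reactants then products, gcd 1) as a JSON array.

Coefficients: [1, 4, 3, 6, 1, 2]

Z: 1·8+4·7 = 36 | 3·6+6·0+1·2+2·8 = 36
L: 1·1+4·8 = 33 | 3·3+6·3+1·6+2·0 = 33
B: 1·0+4·3 = 12 | 3·3+6·0+1·1+2·1 = 12
R: 1·7+4·5 = 27 | 3·3+6·2+1·4+2·1 = 27
E: 1·4+4·5 = 24 | 3·4+6·1+1·0+2·3 = 24
gcd(1,4,3,6,1,2) = 1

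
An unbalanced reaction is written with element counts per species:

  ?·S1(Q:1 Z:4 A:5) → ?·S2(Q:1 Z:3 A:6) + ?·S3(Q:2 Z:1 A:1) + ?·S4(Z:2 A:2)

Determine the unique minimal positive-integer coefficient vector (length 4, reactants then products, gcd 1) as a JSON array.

Coefficients: [3, 1, 1, 4]

Q: 3·1 = 3 | 1·1+1·2+4·0 = 3
Z: 3·4 = 12 | 1·3+1·1+4·2 = 12
A: 3·5 = 15 | 1·6+1·1+4·2 = 15
gcd(3,1,1,4) = 1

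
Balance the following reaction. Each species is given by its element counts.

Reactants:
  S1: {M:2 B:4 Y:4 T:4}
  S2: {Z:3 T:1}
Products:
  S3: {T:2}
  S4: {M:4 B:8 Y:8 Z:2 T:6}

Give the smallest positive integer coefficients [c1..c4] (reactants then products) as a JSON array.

Coefficients: [6, 2, 4, 3]

M: 6·2+2·0 = 12 | 4·0+3·4 = 12
B: 6·4+2·0 = 24 | 4·0+3·8 = 24
Y: 6·4+2·0 = 24 | 4·0+3·8 = 24
Z: 6·0+2·3 = 6 | 4·0+3·2 = 6
T: 6·4+2·1 = 26 | 4·2+3·6 = 26
gcd(6,2,4,3) = 1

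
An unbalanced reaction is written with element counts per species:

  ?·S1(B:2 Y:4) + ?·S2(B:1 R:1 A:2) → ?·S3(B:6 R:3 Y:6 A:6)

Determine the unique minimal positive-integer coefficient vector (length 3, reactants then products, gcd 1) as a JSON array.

Coefficients: [3, 6, 2]

B: 3·2+6·1 = 12 | 2·6 = 12
R: 3·0+6·1 = 6 | 2·3 = 6
Y: 3·4+6·0 = 12 | 2·6 = 12
A: 3·0+6·2 = 12 | 2·6 = 12
gcd(3,6,2) = 1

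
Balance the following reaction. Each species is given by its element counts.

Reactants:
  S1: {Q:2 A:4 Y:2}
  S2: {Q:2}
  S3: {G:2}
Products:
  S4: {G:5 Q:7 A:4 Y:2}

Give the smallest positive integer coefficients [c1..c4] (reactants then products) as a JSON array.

Coefficients: [2, 5, 5, 2]

G: 2·0+5·0+5·2 = 10 | 2·5 = 10
Q: 2·2+5·2+5·0 = 14 | 2·7 = 14
A: 2·4+5·0+5·0 = 8 | 2·4 = 8
Y: 2·2+5·0+5·0 = 4 | 2·2 = 4
gcd(2,5,5,2) = 1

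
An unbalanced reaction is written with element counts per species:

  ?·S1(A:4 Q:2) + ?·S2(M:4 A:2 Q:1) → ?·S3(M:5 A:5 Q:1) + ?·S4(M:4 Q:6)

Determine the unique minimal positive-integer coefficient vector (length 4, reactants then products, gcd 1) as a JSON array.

Coefficients: [2, 6, 4, 1]

M: 2·0+6·4 = 24 | 4·5+1·4 = 24
A: 2·4+6·2 = 20 | 4·5+1·0 = 20
Q: 2·2+6·1 = 10 | 4·1+1·6 = 10
gcd(2,6,4,1) = 1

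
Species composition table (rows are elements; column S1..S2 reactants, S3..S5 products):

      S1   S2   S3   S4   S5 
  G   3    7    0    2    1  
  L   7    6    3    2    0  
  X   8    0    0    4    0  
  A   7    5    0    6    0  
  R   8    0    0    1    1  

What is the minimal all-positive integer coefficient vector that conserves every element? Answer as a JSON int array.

Coefficients: [1, 1, 3, 2, 6]

G: 1·3+1·7 = 10 | 3·0+2·2+6·1 = 10
L: 1·7+1·6 = 13 | 3·3+2·2+6·0 = 13
X: 1·8+1·0 = 8 | 3·0+2·4+6·0 = 8
A: 1·7+1·5 = 12 | 3·0+2·6+6·0 = 12
R: 1·8+1·0 = 8 | 3·0+2·1+6·1 = 8
gcd(1,1,3,2,6) = 1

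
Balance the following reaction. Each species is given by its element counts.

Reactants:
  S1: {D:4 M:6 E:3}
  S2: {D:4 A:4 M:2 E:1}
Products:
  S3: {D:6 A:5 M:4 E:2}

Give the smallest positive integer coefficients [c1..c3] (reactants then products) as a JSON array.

Coefficients: [1, 5, 4]

D: 1·4+5·4 = 24 | 4·6 = 24
A: 1·0+5·4 = 20 | 4·5 = 20
M: 1·6+5·2 = 16 | 4·4 = 16
E: 1·3+5·1 = 8 | 4·2 = 8
gcd(1,5,4) = 1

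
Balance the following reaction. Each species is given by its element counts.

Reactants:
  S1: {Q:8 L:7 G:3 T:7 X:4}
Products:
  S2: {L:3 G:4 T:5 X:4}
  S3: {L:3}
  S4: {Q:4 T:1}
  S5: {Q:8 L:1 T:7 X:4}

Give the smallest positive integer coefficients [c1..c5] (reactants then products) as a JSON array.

Coefficients: [4, 3, 6, 6, 1]

Q: 4·8 = 32 | 3·0+6·0+6·4+1·8 = 32
L: 4·7 = 28 | 3·3+6·3+6·0+1·1 = 28
G: 4·3 = 12 | 3·4+6·0+6·0+1·0 = 12
T: 4·7 = 28 | 3·5+6·0+6·1+1·7 = 28
X: 4·4 = 16 | 3·4+6·0+6·0+1·4 = 16
gcd(4,3,6,6,1) = 1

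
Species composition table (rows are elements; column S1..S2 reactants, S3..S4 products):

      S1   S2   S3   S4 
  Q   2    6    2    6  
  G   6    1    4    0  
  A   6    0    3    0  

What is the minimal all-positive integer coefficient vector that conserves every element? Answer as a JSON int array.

Coefficients: [3, 6, 6, 5]

Q: 3·2+6·6 = 42 | 6·2+5·6 = 42
G: 3·6+6·1 = 24 | 6·4+5·0 = 24
A: 3·6+6·0 = 18 | 6·3+5·0 = 18
gcd(3,6,6,5) = 1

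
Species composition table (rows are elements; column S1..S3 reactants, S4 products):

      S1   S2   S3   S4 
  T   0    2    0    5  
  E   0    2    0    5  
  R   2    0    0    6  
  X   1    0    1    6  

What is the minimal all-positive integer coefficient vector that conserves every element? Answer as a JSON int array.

Coefficients: [6, 5, 6, 2]

T: 6·0+5·2+6·0 = 10 | 2·5 = 10
E: 6·0+5·2+6·0 = 10 | 2·5 = 10
R: 6·2+5·0+6·0 = 12 | 2·6 = 12
X: 6·1+5·0+6·1 = 12 | 2·6 = 12
gcd(6,5,6,2) = 1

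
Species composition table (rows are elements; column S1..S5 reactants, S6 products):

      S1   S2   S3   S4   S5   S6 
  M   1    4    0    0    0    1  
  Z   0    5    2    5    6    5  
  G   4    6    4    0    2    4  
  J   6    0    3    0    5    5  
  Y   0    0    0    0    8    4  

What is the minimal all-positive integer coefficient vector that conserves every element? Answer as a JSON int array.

Coefficients: [2, 1, 1, 1, 3, 6]

M: 2·1+1·4+1·0+1·0+3·0 = 6 | 6·1 = 6
Z: 2·0+1·5+1·2+1·5+3·6 = 30 | 6·5 = 30
G: 2·4+1·6+1·4+1·0+3·2 = 24 | 6·4 = 24
J: 2·6+1·0+1·3+1·0+3·5 = 30 | 6·5 = 30
Y: 2·0+1·0+1·0+1·0+3·8 = 24 | 6·4 = 24
gcd(2,1,1,1,3,6) = 1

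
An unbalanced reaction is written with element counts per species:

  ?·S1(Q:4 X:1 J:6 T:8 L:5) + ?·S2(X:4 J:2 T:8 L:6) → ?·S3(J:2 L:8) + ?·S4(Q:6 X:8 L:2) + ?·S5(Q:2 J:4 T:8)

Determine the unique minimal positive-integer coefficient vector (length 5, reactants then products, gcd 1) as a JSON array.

Coefficients: [4, 1, 3, 1, 5]

Q: 4·4+1·0 = 16 | 3·0+1·6+5·2 = 16
X: 4·1+1·4 = 8 | 3·0+1·8+5·0 = 8
J: 4·6+1·2 = 26 | 3·2+1·0+5·4 = 26
T: 4·8+1·8 = 40 | 3·0+1·0+5·8 = 40
L: 4·5+1·6 = 26 | 3·8+1·2+5·0 = 26
gcd(4,1,3,1,5) = 1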